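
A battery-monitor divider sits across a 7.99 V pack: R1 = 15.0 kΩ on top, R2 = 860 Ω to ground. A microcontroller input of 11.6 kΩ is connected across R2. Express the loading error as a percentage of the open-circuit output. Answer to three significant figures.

The divider's output (Thévenin) resistance is R1‖R2 = 813.4 Ω.
Fractional drop under load = R_th/(R_th + R_L) = 813.4 / (813.4 + 11600) = 0.06552.
So the output falls by 6.55 %.

6.55 %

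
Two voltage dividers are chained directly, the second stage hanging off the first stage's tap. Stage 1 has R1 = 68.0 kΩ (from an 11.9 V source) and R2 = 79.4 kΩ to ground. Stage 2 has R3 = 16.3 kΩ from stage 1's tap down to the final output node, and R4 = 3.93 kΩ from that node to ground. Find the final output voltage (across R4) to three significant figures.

Stage 2 presents R3+R4 = 20.23 kΩ as a load on stage 1's tap.
Stage 1's lower leg becomes R2‖(R3+R4) = 16.12 kΩ, so V_mid = 11.9 × 16.12/84.12 = 2.281 V.
Stage 2 is itself unloaded: V_out = V_mid × R4/(R3+R4) = 2.281 × 3.93/20.23 = 0.443 V.

V_out ≈ 0.443 V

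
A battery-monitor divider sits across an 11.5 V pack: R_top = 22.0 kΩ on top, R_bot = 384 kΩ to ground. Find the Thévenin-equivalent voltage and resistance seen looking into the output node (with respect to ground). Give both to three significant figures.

V_th is the open-circuit tap voltage: 11.5 × 384/(22.0 + 384) = 10.9 V.
With the supply zeroed, R_top and R_bot appear in parallel from the tap: R_th = R_top‖R_bot = (22.0 × 384)/406.0 = 20.8 kΩ.

V_th = 10.9 V, R_th = 20.8 kΩ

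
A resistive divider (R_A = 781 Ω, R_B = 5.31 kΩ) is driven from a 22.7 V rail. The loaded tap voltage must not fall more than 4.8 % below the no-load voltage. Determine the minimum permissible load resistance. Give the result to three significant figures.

Output resistance R_th = R_A‖R_B = (781 × 5310)/6091 = 680.9 Ω.
The fractional drop is R_th/(R_th + R_L); requiring this ≤ 0.0480 gives R_L ≥ R_th(1/0.0480 − 1) = 680.9 × 19.83 = 13.5 kΩ.

R_L(min) ≈ 13.5 kΩ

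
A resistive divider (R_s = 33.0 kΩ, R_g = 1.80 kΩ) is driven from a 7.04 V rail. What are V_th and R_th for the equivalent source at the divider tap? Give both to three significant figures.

V_th = 0.364 V, R_th = 1.71 kΩ

V_th is the open-circuit tap voltage: 7.04 × 1.80/(33.0 + 1.80) = 0.364 V.
With the supply zeroed, R_s and R_g appear in parallel from the tap: R_th = R_s‖R_g = (33.0 × 1.80)/34.80 = 1.71 kΩ.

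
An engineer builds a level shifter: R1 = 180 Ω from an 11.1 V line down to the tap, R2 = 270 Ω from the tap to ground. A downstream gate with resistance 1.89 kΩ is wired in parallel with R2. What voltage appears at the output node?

V_out ≈ 6.30 V

The load sits in parallel with R2: R2‖R_L = (270 × 1890) / (270 + 1890) = 236.2 Ω.
V_out = 11.1 × 236.2 / (180 + 236.2) = 11.1 × 236.2/416.2 = 6.30 V.
(Unloaded it would have been 6.66 V.)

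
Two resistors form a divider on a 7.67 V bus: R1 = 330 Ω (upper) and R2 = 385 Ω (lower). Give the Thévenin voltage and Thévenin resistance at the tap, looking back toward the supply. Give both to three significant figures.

V_th is the open-circuit tap voltage: 7.67 × 385/(330 + 385) = 4.13 V.
With the supply zeroed, R1 and R2 appear in parallel from the tap: R_th = R1‖R2 = (330 × 385)/715.0 = 178 Ω.

V_th = 4.13 V, R_th = 178 Ω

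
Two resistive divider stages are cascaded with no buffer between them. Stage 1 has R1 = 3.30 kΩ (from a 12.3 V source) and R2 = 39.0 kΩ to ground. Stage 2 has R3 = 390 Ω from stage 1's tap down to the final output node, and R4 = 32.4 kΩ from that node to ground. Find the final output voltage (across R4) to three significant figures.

V_out ≈ 10.3 V

Stage 2 presents R3+R4 = 32790 Ω as a load on stage 1's tap.
Stage 1's lower leg becomes R2‖(R3+R4) = 17810 Ω, so V_mid = 12.3 × 17810/21110 = 10.38 V.
Stage 2 is itself unloaded: V_out = V_mid × R4/(R3+R4) = 10.38 × 32400/32790 = 10.3 V.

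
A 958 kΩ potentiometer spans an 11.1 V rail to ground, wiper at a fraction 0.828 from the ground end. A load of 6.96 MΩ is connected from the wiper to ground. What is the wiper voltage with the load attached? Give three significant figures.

V ≈ 9.01 V

The wiper splits the pot into (1−α)R = 164.8 kΩ above and αR = 793.2 kΩ below.
Lower section ‖ load = 712.1 kΩ.
V_wiper = 11.1 × 712.1/(164.8 + 712.1) = 9.01 V.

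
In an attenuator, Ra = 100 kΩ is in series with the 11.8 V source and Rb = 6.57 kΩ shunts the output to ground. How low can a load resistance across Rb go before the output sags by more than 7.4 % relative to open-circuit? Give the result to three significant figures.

R_L(min) ≈ 77.1 kΩ

Output resistance R_th = Ra‖Rb = (100 × 6.57)/106.6 = 6.165 kΩ.
The fractional drop is R_th/(R_th + R_L); requiring this ≤ 0.0740 gives R_L ≥ R_th(1/0.0740 − 1) = 6.165 × 12.51 = 77.1 kΩ.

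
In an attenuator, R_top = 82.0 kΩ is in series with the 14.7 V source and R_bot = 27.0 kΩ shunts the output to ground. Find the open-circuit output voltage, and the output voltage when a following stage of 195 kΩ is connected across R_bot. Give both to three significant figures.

Unloaded: 3.64 V; loaded: 3.30 V

Open-circuit: V = 14.7 × 27.0/(82.0 + 27.0) = 3.64 V.
With the load, R_bot becomes R_bot‖R_L = 23.72 kΩ, so V = 14.7 × 23.72/105.7 = 3.30 V.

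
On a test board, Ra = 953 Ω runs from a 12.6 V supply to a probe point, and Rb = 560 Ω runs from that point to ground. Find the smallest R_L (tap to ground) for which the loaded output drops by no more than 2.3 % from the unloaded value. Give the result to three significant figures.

R_L(min) ≈ 15.0 kΩ

Output resistance R_th = Ra‖Rb = (953 × 560)/1513 = 352.7 Ω.
The fractional drop is R_th/(R_th + R_L); requiring this ≤ 0.0230 gives R_L ≥ R_th(1/0.0230 − 1) = 352.7 × 42.48 = 15.0 kΩ.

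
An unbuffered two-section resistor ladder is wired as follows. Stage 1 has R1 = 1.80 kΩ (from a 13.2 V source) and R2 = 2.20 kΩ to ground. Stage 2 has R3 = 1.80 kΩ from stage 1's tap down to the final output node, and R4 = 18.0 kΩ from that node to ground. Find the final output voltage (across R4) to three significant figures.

Stage 2 presents R3+R4 = 19.80 kΩ as a load on stage 1's tap.
Stage 1's lower leg becomes R2‖(R3+R4) = 1.980 kΩ, so V_mid = 13.2 × 1.980/3.780 = 6.914 V.
Stage 2 is itself unloaded: V_out = V_mid × R4/(R3+R4) = 6.914 × 18.0/19.80 = 6.29 V.

V_out ≈ 6.29 V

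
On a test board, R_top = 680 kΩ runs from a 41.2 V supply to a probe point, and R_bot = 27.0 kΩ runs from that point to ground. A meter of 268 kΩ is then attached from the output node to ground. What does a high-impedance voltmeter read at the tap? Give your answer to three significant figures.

The load sits in parallel with R_bot: R_bot‖R_L = (27.0 × 268) / (27.0 + 268) = 24.53 kΩ.
V_out = 41.2 × 24.53 / (680 + 24.53) = 41.2 × 24.53/704.5 = 1.43 V.

V_out ≈ 1.43 V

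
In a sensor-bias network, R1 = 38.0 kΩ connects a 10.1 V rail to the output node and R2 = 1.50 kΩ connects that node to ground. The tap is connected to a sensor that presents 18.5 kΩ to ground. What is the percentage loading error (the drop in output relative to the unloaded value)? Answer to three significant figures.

7.24 %

The divider's output (Thévenin) resistance is R1‖R2 = 1.443 kΩ.
Fractional drop under load = R_th/(R_th + R_L) = 1.443 / (1.443 + 18.5) = 0.07236.
So the output falls by 7.24 %.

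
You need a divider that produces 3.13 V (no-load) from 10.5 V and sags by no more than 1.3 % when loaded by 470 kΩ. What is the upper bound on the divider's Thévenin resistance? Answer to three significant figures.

R_th ≤ 6.19 kΩ

Loading drop = R_th/(R_th + R_L) ≤ 0.0130, so R_th ≤ R_L · ε/(1−ε) = 470 kΩ × 0.0130/0.9870 = 6.19 kΩ.
(Any R1, R2 with R2/(R1+R2) = 0.298 and R1‖R2 ≤ 6.19 kΩ will meet the spec.)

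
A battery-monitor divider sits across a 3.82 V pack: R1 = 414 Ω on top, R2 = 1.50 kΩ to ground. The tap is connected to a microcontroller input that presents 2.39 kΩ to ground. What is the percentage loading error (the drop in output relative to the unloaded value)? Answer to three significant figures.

12.0 %

Unloaded V = 3.82 × 1500/1914 = 2.9937 V.
Loaded: R2‖R_L = 921.6 Ω, giving V = 3.82 × 921.6/1336 = 2.6359 V.
Drop = (2.9937 − 2.6359) / 2.9937 = 12.0 %.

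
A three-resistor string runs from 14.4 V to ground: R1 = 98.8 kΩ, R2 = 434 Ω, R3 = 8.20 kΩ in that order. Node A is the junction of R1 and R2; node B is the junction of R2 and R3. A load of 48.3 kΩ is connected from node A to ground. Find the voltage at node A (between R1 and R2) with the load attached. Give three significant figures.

V ≈ 0.994 V

Below node A the series string R2+R3 = 8634 Ω sits in parallel with the 48300 Ω load: 7325 Ω.
V_A = 14.4 × 7325/(98800 + 7325) = 0.994 V.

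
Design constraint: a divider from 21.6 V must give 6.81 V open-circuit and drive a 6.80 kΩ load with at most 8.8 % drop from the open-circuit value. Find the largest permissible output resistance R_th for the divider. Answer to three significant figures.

R_th ≤ 656 Ω

Loading drop = R_th/(R_th + R_L) ≤ 0.0880, so R_th ≤ R_L · ε/(1−ε) = 6.80 kΩ × 0.0880/0.9120 = 656 Ω.
(Any R1, R2 with R2/(R1+R2) = 0.315 and R1‖R2 ≤ 656 Ω will meet the spec.)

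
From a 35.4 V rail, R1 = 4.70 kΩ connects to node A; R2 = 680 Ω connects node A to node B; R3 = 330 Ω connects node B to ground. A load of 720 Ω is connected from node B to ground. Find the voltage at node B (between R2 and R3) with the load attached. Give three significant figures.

V ≈ 1.43 V

At node B, R3 is in parallel with the load: R3‖R_L = 226.3 Ω.
Below node A the resistance is R2 + (R3‖R_L) = 906.3 Ω, so V_A = 35.4 × 906.3/5606 = 5.723 V.
Then V_B = V_A × (R3‖R_L)/(R2 + R3‖R_L) = 5.723 × 226.3/906.3 = 1.43 V.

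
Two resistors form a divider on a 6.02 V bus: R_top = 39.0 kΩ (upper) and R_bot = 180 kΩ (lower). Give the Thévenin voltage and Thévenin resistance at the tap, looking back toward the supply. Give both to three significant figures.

V_th = 4.95 V, R_th = 32.1 kΩ

V_th is the open-circuit tap voltage: 6.02 × 180/(39.0 + 180) = 4.95 V.
With the supply zeroed, R_top and R_bot appear in parallel from the tap: R_th = R_top‖R_bot = (39.0 × 180)/219.0 = 32.1 kΩ.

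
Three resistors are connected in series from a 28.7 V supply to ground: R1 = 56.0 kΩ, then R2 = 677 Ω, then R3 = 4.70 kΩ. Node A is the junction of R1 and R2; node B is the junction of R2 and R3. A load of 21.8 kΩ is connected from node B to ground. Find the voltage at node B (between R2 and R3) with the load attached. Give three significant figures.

At node B, R3 is in parallel with the load: R3‖R_L = 3866 Ω.
Below node A the resistance is R2 + (R3‖R_L) = 4543 Ω, so V_A = 28.7 × 4543/60540 = 2.154 V.
Then V_B = V_A × (R3‖R_L)/(R2 + R3‖R_L) = 2.154 × 3866/4543 = 1.83 V.

V ≈ 1.83 V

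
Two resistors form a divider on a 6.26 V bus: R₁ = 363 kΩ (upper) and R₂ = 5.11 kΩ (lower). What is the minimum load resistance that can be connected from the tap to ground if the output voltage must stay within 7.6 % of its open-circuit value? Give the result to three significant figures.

Output resistance R_th = R₁‖R₂ = (363 × 5.11)/368.1 = 5.039 kΩ.
The fractional drop is R_th/(R_th + R_L); requiring this ≤ 0.0760 gives R_L ≥ R_th(1/0.0760 − 1) = 5.039 × 12.16 = 61.3 kΩ.

R_L(min) ≈ 61.3 kΩ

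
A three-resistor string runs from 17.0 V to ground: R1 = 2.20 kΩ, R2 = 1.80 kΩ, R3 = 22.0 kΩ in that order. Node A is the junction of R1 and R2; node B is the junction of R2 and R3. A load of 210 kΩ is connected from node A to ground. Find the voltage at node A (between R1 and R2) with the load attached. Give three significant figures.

V ≈ 15.4 V

Below node A the series string R2+R3 = 23.80 kΩ sits in parallel with the 210 kΩ load: 21.38 kΩ.
V_A = 17.0 × 21.38/(2.20 + 21.38) = 15.4 V.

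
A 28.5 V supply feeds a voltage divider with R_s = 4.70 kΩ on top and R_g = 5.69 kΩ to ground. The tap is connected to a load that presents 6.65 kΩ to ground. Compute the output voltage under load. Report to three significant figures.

The load sits in parallel with R_g: R_g‖R_L = (5.69 × 6.65) / (5.69 + 6.65) = 3.066 kΩ.
V_out = 28.5 × 3.066 / (4.70 + 3.066) = 28.5 × 3.066/7.766 = 11.3 V.
(Unloaded it would have been 15.6 V.)

V_out ≈ 11.3 V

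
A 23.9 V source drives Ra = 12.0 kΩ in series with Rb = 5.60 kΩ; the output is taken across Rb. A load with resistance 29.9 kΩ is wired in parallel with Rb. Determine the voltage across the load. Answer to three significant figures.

The load sits in parallel with Rb: Rb‖R_L = (5.60 × 29.9) / (5.60 + 29.9) = 4.717 kΩ.
V_out = 23.9 × 4.717 / (12.0 + 4.717) = 23.9 × 4.717/16.72 = 6.74 V.

V_out ≈ 6.74 V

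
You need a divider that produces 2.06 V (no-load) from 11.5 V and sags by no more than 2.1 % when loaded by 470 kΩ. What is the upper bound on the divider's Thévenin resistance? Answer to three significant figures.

R_th ≤ 10.1 kΩ

Loading drop = R_th/(R_th + R_L) ≤ 0.0210, so R_th ≤ R_L · ε/(1−ε) = 470 kΩ × 0.0210/0.9790 = 10.1 kΩ.
(Any R1, R2 with R2/(R1+R2) = 0.179 and R1‖R2 ≤ 10.1 kΩ will meet the spec.)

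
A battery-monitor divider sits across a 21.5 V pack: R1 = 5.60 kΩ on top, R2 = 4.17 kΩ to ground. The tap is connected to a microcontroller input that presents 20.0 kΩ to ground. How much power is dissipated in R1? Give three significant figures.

Total resistance from the source is R1 + (R2‖R_L) = 9.051 kΩ, so I = 21.5/9.051 kΩ = 2.376 mA.
P = I²·R1 = (2.376 mA)² × 5.60 kΩ = 31.6 mW.

P ≈ 31.6 mW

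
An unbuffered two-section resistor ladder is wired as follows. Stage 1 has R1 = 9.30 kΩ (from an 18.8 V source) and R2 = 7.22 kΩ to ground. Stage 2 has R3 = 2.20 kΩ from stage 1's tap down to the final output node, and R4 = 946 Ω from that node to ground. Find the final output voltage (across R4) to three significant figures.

V_out ≈ 1.08 V

Stage 2 presents R3+R4 = 3146 Ω as a load on stage 1's tap.
Stage 1's lower leg becomes R2‖(R3+R4) = 2191 Ω, so V_mid = 18.8 × 2191/11490 = 3.585 V.
Stage 2 is itself unloaded: V_out = V_mid × R4/(R3+R4) = 3.585 × 946/3146 = 1.08 V.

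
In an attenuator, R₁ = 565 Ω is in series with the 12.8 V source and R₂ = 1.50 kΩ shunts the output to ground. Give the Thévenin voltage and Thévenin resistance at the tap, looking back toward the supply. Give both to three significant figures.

V_th is the open-circuit tap voltage: 12.8 × 1500/(565 + 1500) = 9.30 V.
With the supply zeroed, R₁ and R₂ appear in parallel from the tap: R_th = R₁‖R₂ = (565 × 1500)/2065 = 410 Ω.

V_th = 9.30 V, R_th = 410 Ω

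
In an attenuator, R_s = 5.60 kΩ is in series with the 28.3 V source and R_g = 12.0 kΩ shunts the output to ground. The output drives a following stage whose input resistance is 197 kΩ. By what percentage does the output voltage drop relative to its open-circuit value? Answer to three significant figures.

The divider's output (Thévenin) resistance is R_s‖R_g = 3.818 kΩ.
Fractional drop under load = R_th/(R_th + R_L) = 3.818 / (3.818 + 197) = 0.01901.
So the output falls by 1.90 %.

1.90 %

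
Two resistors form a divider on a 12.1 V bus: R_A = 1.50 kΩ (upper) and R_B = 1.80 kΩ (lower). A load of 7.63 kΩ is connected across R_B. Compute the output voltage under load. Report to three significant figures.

The load sits in parallel with R_B: R_B‖R_L = (1.80 × 7.63) / (1.80 + 7.63) = 1.456 kΩ.
V_out = 12.1 × 1.456 / (1.50 + 1.456) = 12.1 × 1.456/2.956 = 5.96 V.

V_out ≈ 5.96 V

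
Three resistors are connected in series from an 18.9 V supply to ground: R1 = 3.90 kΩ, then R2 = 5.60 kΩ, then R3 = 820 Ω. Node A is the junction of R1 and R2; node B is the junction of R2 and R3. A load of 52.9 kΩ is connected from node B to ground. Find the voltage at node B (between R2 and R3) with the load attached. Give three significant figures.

At node B, R3 is in parallel with the load: R3‖R_L = 807.5 Ω.
Below node A the resistance is R2 + (R3‖R_L) = 6407 Ω, so V_A = 18.9 × 6407/10310 = 11.75 V.
Then V_B = V_A × (R3‖R_L)/(R2 + R3‖R_L) = 11.75 × 807.5/6407 = 1.48 V.

V ≈ 1.48 V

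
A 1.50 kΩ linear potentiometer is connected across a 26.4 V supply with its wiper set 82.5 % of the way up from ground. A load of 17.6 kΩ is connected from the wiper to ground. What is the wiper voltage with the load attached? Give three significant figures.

V ≈ 21.5 V

The wiper splits the pot into (1−α)R = 262.5 Ω above and αR = 1238 Ω below.
Lower section ‖ load = 1156 Ω.
V_wiper = 26.4 × 1156/(262.5 + 1156) = 21.5 V.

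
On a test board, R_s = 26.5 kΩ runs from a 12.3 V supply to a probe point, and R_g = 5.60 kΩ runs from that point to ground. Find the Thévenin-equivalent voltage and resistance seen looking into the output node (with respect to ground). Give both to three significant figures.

V_th = 2.15 V, R_th = 4.62 kΩ

V_th is the open-circuit tap voltage: 12.3 × 5.60/(26.5 + 5.60) = 2.15 V.
With the supply zeroed, R_s and R_g appear in parallel from the tap: R_th = R_s‖R_g = (26.5 × 5.60)/32.10 = 4.62 kΩ.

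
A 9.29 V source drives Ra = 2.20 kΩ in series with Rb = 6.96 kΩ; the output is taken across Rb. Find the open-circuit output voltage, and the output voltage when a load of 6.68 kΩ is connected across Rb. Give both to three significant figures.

Open-circuit: V = 9.29 × 6.96/(2.20 + 6.96) = 7.06 V.
With the load, Rb becomes Rb‖R_L = 3.409 kΩ, so V = 9.29 × 3.409/5.609 = 5.65 V.

Unloaded: 7.06 V; loaded: 5.65 V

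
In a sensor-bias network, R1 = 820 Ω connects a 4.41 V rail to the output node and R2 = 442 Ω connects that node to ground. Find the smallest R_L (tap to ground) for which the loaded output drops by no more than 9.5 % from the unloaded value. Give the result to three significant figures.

R_L(min) ≈ 2.74 kΩ

Output resistance R_th = R1‖R2 = (820 × 442)/1262 = 287.2 Ω.
The fractional drop is R_th/(R_th + R_L); requiring this ≤ 0.0950 gives R_L ≥ R_th(1/0.0950 − 1) = 287.2 × 9.526 = 2.74 kΩ.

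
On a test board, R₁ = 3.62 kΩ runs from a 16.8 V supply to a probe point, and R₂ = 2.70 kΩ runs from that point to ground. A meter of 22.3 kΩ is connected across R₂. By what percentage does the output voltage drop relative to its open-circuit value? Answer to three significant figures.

The divider's output (Thévenin) resistance is R₁‖R₂ = 1.547 kΩ.
Fractional drop under load = R_th/(R_th + R_L) = 1.547 / (1.547 + 22.3) = 0.06485.
So the output falls by 6.49 %.

6.49 %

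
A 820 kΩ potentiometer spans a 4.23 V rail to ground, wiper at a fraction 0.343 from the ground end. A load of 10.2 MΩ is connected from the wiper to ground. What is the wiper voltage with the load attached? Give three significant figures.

V ≈ 1.43 V

The wiper splits the pot into (1−α)R = 538.7 kΩ above and αR = 281.3 kΩ below.
Lower section ‖ load = 273.7 kΩ.
V_wiper = 4.23 × 273.7/(538.7 + 273.7) = 1.43 V.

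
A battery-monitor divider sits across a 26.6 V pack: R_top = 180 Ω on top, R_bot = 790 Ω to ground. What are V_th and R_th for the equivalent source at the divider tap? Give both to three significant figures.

V_th = 21.7 V, R_th = 147 Ω

V_th is the open-circuit tap voltage: 26.6 × 790/(180 + 790) = 21.7 V.
With the supply zeroed, R_top and R_bot appear in parallel from the tap: R_th = R_top‖R_bot = (180 × 790)/970.0 = 147 Ω.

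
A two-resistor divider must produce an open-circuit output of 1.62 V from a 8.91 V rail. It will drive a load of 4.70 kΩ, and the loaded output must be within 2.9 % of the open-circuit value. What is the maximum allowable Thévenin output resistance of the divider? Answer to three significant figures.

Loading drop = R_th/(R_th + R_L) ≤ 0.0290, so R_th ≤ R_L · ε/(1−ε) = 4.70 kΩ × 0.0290/0.9710 = 140 Ω.
(Any R1, R2 with R2/(R1+R2) = 0.182 and R1‖R2 ≤ 140 Ω will meet the spec.)

R_th ≤ 140 Ω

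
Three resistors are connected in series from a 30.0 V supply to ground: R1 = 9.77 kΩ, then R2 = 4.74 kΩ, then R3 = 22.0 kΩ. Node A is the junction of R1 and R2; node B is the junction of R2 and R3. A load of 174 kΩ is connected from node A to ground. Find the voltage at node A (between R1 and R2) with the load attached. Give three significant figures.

V ≈ 21.1 V

Below node A the series string R2+R3 = 26.74 kΩ sits in parallel with the 174 kΩ load: 23.18 kΩ.
V_A = 30.0 × 23.18/(9.77 + 23.18) = 21.1 V.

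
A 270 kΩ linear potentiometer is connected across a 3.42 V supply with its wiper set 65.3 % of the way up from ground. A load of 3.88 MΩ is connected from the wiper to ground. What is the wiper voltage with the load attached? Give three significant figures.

V ≈ 2.20 V

The wiper splits the pot into (1−α)R = 93.69 kΩ above and αR = 176.3 kΩ below.
Lower section ‖ load = 168.6 kΩ.
V_wiper = 3.42 × 168.6/(93.69 + 168.6) = 2.20 V.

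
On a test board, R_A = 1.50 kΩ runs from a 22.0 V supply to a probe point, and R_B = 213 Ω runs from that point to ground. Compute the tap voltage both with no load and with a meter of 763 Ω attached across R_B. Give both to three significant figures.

Open-circuit: V = 22.0 × 213/(1500 + 213) = 2.74 V.
With the load, R_B becomes R_B‖R_L = 166.5 Ω, so V = 22.0 × 166.5/1667 = 2.20 V.

Unloaded: 2.74 V; loaded: 2.20 V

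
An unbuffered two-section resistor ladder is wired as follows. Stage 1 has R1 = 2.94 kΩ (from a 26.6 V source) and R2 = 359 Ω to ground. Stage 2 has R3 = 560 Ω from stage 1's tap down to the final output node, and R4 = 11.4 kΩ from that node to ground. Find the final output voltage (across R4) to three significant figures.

V_out ≈ 2.69 V

Stage 2 presents R3+R4 = 11960 Ω as a load on stage 1's tap.
Stage 1's lower leg becomes R2‖(R3+R4) = 348.5 Ω, so V_mid = 26.6 × 348.5/3289 = 2.819 V.
Stage 2 is itself unloaded: V_out = V_mid × R4/(R3+R4) = 2.819 × 11400/11960 = 2.69 V.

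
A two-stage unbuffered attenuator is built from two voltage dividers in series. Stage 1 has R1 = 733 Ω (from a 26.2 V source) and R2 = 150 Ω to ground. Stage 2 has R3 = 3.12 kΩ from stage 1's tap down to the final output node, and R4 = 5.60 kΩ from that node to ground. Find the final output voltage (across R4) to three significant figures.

Stage 2 presents R3+R4 = 8720 Ω as a load on stage 1's tap.
Stage 1's lower leg becomes R2‖(R3+R4) = 147.5 Ω, so V_mid = 26.2 × 147.5/880.5 = 4.388 V.
Stage 2 is itself unloaded: V_out = V_mid × R4/(R3+R4) = 4.388 × 5600/8720 = 2.82 V.

V_out ≈ 2.82 V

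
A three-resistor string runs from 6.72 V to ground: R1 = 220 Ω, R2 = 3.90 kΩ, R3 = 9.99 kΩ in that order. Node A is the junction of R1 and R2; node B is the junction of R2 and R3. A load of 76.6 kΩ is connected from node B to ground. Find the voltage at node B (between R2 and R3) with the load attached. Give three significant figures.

V ≈ 4.58 V

At node B, R3 is in parallel with the load: R3‖R_L = 8837 Ω.
Below node A the resistance is R2 + (R3‖R_L) = 12740 Ω, so V_A = 6.72 × 12740/12960 = 6.606 V.
Then V_B = V_A × (R3‖R_L)/(R2 + R3‖R_L) = 6.606 × 8837/12740 = 4.58 V.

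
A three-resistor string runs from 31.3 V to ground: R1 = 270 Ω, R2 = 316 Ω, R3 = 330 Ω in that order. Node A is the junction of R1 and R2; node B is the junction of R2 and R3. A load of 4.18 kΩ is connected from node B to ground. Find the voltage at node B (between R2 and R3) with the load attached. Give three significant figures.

V ≈ 10.7 V

At node B, R3 is in parallel with the load: R3‖R_L = 305.9 Ω.
Below node A the resistance is R2 + (R3‖R_L) = 621.9 Ω, so V_A = 31.3 × 621.9/891.9 = 21.82 V.
Then V_B = V_A × (R3‖R_L)/(R2 + R3‖R_L) = 21.82 × 305.9/621.9 = 10.7 V.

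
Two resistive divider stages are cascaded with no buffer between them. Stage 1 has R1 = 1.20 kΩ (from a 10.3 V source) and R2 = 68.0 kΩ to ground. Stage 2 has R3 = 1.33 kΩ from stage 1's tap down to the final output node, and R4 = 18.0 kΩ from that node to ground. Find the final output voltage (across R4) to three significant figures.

V_out ≈ 8.88 V

Stage 2 presents R3+R4 = 19.33 kΩ as a load on stage 1's tap.
Stage 1's lower leg becomes R2‖(R3+R4) = 15.05 kΩ, so V_mid = 10.3 × 15.05/16.25 = 9.539 V.
Stage 2 is itself unloaded: V_out = V_mid × R4/(R3+R4) = 9.539 × 18.0/19.33 = 8.88 V.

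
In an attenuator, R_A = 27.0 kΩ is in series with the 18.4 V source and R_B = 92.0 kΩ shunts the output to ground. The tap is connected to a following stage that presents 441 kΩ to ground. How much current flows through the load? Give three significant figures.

I_L ≈ 0.0308 mA

R_B‖R_L = 76.12 kΩ; V_out = 18.4 × 76.12/103.1 = 13.58 V.
I_L = V_out / R_L = 13.58 / 441 kΩ = 0.0308 mA.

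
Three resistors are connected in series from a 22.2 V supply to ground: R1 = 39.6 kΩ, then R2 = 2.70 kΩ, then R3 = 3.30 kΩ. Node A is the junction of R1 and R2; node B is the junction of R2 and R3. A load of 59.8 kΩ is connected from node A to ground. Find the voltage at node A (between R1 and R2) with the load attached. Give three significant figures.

Below node A the series string R2+R3 = 6.000 kΩ sits in parallel with the 59.8 kΩ load: 5.453 kΩ.
V_A = 22.2 × 5.453/(39.6 + 5.453) = 2.69 V.

V ≈ 2.69 V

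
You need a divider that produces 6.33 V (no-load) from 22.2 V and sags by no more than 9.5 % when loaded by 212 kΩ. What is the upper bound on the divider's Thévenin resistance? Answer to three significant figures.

R_th ≤ 22.3 kΩ

Loading drop = R_th/(R_th + R_L) ≤ 0.0950, so R_th ≤ R_L · ε/(1−ε) = 212 kΩ × 0.0950/0.9050 = 22.3 kΩ.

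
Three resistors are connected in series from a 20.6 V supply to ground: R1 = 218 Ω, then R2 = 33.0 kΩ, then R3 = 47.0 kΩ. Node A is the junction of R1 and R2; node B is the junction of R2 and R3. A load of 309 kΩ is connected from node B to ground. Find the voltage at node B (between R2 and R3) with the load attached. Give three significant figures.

V ≈ 11.4 V

At node B, R3 is in parallel with the load: R3‖R_L = 40790 Ω.
Below node A the resistance is R2 + (R3‖R_L) = 73790 Ω, so V_A = 20.6 × 73790/74010 = 20.54 V.
Then V_B = V_A × (R3‖R_L)/(R2 + R3‖R_L) = 20.54 × 40790/73790 = 11.4 V.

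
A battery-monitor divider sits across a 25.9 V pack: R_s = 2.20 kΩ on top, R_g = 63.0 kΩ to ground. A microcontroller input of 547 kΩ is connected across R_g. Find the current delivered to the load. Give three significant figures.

R_g‖R_L = 56.49 kΩ; V_out = 25.9 × 56.49/58.69 = 24.93 V.
I_L = V_out / R_L = 24.93 / 547 kΩ = 0.0456 mA.

I_L ≈ 0.0456 mA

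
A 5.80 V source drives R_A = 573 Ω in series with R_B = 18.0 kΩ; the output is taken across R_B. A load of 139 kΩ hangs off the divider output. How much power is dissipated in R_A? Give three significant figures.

P ≈ 0.0707 mW

Total resistance from the source is R_A + (R_B‖R_L) = 16510 Ω, so I = 5.80/16510 Ω = 0.3513 mA.
P = I²·R_A = (0.3513 mA)² × 573 Ω = 0.0707 mW.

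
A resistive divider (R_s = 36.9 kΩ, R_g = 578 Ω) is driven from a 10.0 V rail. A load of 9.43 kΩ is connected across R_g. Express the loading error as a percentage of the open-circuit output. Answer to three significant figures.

5.69 %

The divider's output (Thévenin) resistance is R_s‖R_g = 569.1 Ω.
Fractional drop under load = R_th/(R_th + R_L) = 569.1 / (569.1 + 9430) = 0.05691.
So the output falls by 5.69 %.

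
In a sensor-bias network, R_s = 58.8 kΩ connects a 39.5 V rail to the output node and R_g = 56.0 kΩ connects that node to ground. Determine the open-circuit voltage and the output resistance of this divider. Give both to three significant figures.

V_th = 19.3 V, R_th = 28.7 kΩ

V_th is the open-circuit tap voltage: 39.5 × 56.0/(58.8 + 56.0) = 19.3 V.
With the supply zeroed, R_s and R_g appear in parallel from the tap: R_th = R_s‖R_g = (58.8 × 56.0)/114.8 = 28.7 kΩ.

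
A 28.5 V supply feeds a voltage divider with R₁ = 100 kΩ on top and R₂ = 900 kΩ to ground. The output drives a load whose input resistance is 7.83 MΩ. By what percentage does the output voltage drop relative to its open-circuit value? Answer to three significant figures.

The divider's output (Thévenin) resistance is R₁‖R₂ = 90.00 kΩ.
Fractional drop under load = R_th/(R_th + R_L) = 90.00 / (90.00 + 7830) = 0.01136.
So the output falls by 1.14 %.

1.14 %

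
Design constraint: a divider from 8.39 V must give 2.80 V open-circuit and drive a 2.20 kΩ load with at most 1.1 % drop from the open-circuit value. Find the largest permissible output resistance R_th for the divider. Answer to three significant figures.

R_th ≤ 24.5 Ω

Loading drop = R_th/(R_th + R_L) ≤ 0.0110, so R_th ≤ R_L · ε/(1−ε) = 2.20 kΩ × 0.0110/0.9890 = 24.5 Ω.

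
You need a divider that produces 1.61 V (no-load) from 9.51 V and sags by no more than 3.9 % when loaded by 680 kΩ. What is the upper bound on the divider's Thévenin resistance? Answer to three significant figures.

R_th ≤ 27.6 kΩ

Loading drop = R_th/(R_th + R_L) ≤ 0.0390, so R_th ≤ R_L · ε/(1−ε) = 680 kΩ × 0.0390/0.9610 = 27.6 kΩ.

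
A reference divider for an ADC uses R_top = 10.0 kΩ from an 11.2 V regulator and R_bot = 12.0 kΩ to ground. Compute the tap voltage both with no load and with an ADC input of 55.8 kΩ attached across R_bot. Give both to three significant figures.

Unloaded: 6.11 V; loaded: 5.57 V

Open-circuit: V = 11.2 × 12.0/(10.0 + 12.0) = 6.11 V.
With the load, R_bot becomes R_bot‖R_L = 9.876 kΩ, so V = 11.2 × 9.876/19.88 = 5.57 V.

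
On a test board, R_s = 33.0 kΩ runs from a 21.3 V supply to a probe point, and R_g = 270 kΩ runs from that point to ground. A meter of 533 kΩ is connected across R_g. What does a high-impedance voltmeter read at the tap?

The load sits in parallel with R_g: R_g‖R_L = (270 × 533) / (270 + 533) = 179.2 kΩ.
V_out = 21.3 × 179.2 / (33.0 + 179.2) = 21.3 × 179.2/212.2 = 18.0 V.

V_out ≈ 18.0 V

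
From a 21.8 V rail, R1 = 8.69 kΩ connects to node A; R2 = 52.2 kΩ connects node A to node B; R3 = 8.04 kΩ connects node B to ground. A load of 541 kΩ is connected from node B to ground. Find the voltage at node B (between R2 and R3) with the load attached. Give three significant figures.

At node B, R3 is in parallel with the load: R3‖R_L = 7.922 kΩ.
Below node A the resistance is R2 + (R3‖R_L) = 60.12 kΩ, so V_A = 21.8 × 60.12/68.81 = 19.05 V.
Then V_B = V_A × (R3‖R_L)/(R2 + R3‖R_L) = 19.05 × 7.922/60.12 = 2.51 V.

V ≈ 2.51 V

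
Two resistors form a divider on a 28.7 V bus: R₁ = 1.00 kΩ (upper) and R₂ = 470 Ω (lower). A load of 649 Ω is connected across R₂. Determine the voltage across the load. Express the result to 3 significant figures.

The load sits in parallel with R₂: R₂‖R_L = (470 × 649) / (470 + 649) = 272.6 Ω.
V_out = 28.7 × 272.6 / (1000 + 272.6) = 28.7 × 272.6/1273 = 6.15 V.

V_out ≈ 6.15 V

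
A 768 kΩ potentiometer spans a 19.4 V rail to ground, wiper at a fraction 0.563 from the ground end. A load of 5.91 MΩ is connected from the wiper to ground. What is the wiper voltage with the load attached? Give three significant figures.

V ≈ 10.6 V

The wiper splits the pot into (1−α)R = 335.6 kΩ above and αR = 432.4 kΩ below.
Lower section ‖ load = 402.9 kΩ.
V_wiper = 19.4 × 402.9/(335.6 + 402.9) = 10.6 V.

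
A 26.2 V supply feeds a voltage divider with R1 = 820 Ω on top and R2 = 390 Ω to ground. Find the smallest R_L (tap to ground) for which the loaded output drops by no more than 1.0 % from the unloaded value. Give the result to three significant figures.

R_L(min) ≈ 26.2 kΩ

Output resistance R_th = R1‖R2 = (820 × 390)/1210 = 264.3 Ω.
The fractional drop is R_th/(R_th + R_L); requiring this ≤ 0.0100 gives R_L ≥ R_th(1/0.0100 − 1) = 264.3 × 99.00 = 26.2 kΩ.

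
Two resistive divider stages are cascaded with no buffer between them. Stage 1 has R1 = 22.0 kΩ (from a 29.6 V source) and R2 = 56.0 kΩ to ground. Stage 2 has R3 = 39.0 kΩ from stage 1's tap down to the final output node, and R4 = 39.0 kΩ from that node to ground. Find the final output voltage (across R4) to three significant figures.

Stage 2 presents R3+R4 = 78.00 kΩ as a load on stage 1's tap.
Stage 1's lower leg becomes R2‖(R3+R4) = 32.60 kΩ, so V_mid = 29.6 × 32.60/54.60 = 17.67 V.
Stage 2 is itself unloaded: V_out = V_mid × R4/(R3+R4) = 17.67 × 39.0/78.00 = 8.84 V.

V_out ≈ 8.84 V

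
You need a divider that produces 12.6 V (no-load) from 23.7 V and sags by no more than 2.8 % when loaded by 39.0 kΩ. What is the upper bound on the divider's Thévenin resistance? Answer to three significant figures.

Loading drop = R_th/(R_th + R_L) ≤ 0.0280, so R_th ≤ R_L · ε/(1−ε) = 39.0 kΩ × 0.0280/0.9720 = 1.12 kΩ.
(Any R1, R2 with R2/(R1+R2) = 0.532 and R1‖R2 ≤ 1.12 kΩ will meet the spec.)

R_th ≤ 1.12 kΩ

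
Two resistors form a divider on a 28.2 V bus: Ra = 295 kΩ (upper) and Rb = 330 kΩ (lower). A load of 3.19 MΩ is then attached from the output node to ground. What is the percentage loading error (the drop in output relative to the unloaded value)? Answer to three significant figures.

The divider's output (Thévenin) resistance is Ra‖Rb = 155.8 kΩ.
Fractional drop under load = R_th/(R_th + R_L) = 155.8 / (155.8 + 3190) = 0.04655.
So the output falls by 4.66 %.

4.66 %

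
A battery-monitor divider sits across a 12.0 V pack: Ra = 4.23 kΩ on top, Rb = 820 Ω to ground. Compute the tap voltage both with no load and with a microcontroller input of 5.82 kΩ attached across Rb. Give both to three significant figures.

Unloaded: 1.95 V; loaded: 1.74 V

Open-circuit: V = 12.0 × 820/(4230 + 820) = 1.95 V.
With the load, Rb becomes Rb‖R_L = 718.7 Ω, so V = 12.0 × 718.7/4949 = 1.74 V.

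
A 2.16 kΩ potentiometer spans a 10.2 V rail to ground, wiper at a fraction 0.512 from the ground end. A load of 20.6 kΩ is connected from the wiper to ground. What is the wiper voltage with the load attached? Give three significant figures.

V ≈ 5.09 V

The wiper splits the pot into (1−α)R = 1.054 kΩ above and αR = 1.106 kΩ below.
Lower section ‖ load = 1.050 kΩ.
V_wiper = 10.2 × 1.050/(1.054 + 1.050) = 5.09 V.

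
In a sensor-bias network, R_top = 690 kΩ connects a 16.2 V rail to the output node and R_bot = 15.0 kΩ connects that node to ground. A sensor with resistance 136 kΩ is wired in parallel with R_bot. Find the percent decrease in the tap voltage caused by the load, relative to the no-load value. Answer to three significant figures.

Unloaded V = 16.2 × 15.0/705.0 = 0.34468 V.
Loaded: R_bot‖R_L = 13.51 kΩ, giving V = 16.2 × 13.51/703.5 = 0.31110 V.
Drop = (0.34468 − 0.31110) / 0.34468 = 9.74 %.

9.74 %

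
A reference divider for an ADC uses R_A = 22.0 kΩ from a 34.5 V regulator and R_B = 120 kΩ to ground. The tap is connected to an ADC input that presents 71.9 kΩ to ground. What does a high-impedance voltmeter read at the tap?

V_out ≈ 23.2 V

The load sits in parallel with R_B: R_B‖R_L = (120 × 71.9) / (120 + 71.9) = 44.96 kΩ.
V_out = 34.5 × 44.96 / (22.0 + 44.96) = 34.5 × 44.96/66.96 = 23.2 V.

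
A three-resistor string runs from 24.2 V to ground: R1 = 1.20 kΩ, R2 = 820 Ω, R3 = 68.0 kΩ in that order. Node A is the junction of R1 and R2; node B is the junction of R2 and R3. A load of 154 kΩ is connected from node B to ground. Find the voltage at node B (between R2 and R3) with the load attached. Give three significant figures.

V ≈ 23.2 V

At node B, R3 is in parallel with the load: R3‖R_L = 47170 Ω.
Below node A the resistance is R2 + (R3‖R_L) = 47990 Ω, so V_A = 24.2 × 47990/49190 = 23.61 V.
Then V_B = V_A × (R3‖R_L)/(R2 + R3‖R_L) = 23.61 × 47170/47990 = 23.2 V.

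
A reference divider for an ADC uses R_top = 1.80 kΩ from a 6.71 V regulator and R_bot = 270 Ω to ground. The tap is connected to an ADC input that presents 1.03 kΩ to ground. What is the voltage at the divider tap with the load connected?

The load sits in parallel with R_bot: R_bot‖R_L = (270 × 1030) / (270 + 1030) = 213.9 Ω.
V_out = 6.71 × 213.9 / (1800 + 213.9) = 6.71 × 213.9/2014 = 0.713 V.
(Unloaded it would have been 0.875 V.)

V_out ≈ 0.713 V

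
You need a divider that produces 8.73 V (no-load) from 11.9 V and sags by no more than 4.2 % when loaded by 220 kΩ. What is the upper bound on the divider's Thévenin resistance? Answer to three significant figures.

Loading drop = R_th/(R_th + R_L) ≤ 0.0420, so R_th ≤ R_L · ε/(1−ε) = 220 kΩ × 0.0420/0.9580 = 9.65 kΩ.
(Any R1, R2 with R2/(R1+R2) = 0.734 and R1‖R2 ≤ 9.65 kΩ will meet the spec.)

R_th ≤ 9.65 kΩ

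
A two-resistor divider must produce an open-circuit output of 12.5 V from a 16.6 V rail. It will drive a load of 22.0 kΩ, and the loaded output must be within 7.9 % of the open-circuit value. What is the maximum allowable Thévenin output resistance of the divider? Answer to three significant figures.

R_th ≤ 1.89 kΩ

Loading drop = R_th/(R_th + R_L) ≤ 0.0790, so R_th ≤ R_L · ε/(1−ε) = 22.0 kΩ × 0.0790/0.9210 = 1.89 kΩ.
(Any R1, R2 with R2/(R1+R2) = 0.753 and R1‖R2 ≤ 1.89 kΩ will meet the spec.)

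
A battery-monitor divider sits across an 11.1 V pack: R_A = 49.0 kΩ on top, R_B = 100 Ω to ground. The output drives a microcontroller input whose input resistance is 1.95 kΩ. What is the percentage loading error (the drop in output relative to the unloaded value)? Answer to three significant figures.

The divider's output (Thévenin) resistance is R_A‖R_B = 99.80 Ω.
Fractional drop under load = R_th/(R_th + R_L) = 99.80 / (99.80 + 1950) = 0.04869.
So the output falls by 4.87 %.

4.87 %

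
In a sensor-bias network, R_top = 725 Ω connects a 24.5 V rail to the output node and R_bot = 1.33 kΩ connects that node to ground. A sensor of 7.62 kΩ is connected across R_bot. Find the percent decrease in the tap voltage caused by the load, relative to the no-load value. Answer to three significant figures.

The divider's output (Thévenin) resistance is R_top‖R_bot = 469.2 Ω.
Fractional drop under load = R_th/(R_th + R_L) = 469.2 / (469.2 + 7620) = 0.05801.
So the output falls by 5.80 %.

5.80 %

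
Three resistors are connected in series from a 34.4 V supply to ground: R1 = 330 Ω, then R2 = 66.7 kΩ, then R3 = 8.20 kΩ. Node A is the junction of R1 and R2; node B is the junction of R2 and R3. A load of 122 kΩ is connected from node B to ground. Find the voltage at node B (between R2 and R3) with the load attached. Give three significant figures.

At node B, R3 is in parallel with the load: R3‖R_L = 7684 Ω.
Below node A the resistance is R2 + (R3‖R_L) = 74380 Ω, so V_A = 34.4 × 74380/74710 = 34.25 V.
Then V_B = V_A × (R3‖R_L)/(R2 + R3‖R_L) = 34.25 × 7684/74380 = 3.54 V.

V ≈ 3.54 V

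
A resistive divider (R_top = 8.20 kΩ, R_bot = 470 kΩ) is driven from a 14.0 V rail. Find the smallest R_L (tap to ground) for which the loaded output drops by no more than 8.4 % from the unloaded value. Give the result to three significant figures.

Output resistance R_th = R_top‖R_bot = (8.20 × 470)/478.2 = 8.059 kΩ.
The fractional drop is R_th/(R_th + R_L); requiring this ≤ 0.0840 gives R_L ≥ R_th(1/0.0840 − 1) = 8.059 × 10.90 = 87.9 kΩ.

R_L(min) ≈ 87.9 kΩ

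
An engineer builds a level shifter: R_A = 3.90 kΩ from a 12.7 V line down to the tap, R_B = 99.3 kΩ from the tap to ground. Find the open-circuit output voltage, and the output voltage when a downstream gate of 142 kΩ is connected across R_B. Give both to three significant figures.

Open-circuit: V = 12.7 × 99.3/(3.90 + 99.3) = 12.2 V.
With the load, R_B becomes R_B‖R_L = 58.44 kΩ, so V = 12.7 × 58.44/62.34 = 11.9 V.

Unloaded: 12.2 V; loaded: 11.9 V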